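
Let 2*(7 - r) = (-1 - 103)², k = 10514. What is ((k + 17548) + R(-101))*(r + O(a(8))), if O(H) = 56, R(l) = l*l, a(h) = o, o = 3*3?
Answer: -204515735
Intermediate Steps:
o = 9
a(h) = 9
R(l) = l²
r = -5401 (r = 7 - (-1 - 103)²/2 = 7 - ½*(-104)² = 7 - ½*10816 = 7 - 5408 = -5401)
((k + 17548) + R(-101))*(r + O(a(8))) = ((10514 + 17548) + (-101)²)*(-5401 + 56) = (28062 + 10201)*(-5345) = 38263*(-5345) = -204515735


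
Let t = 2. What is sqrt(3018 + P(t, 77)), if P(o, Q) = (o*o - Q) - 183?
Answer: sqrt(2762) ≈ 52.555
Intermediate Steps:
P(o, Q) = -183 + o**2 - Q (P(o, Q) = (o**2 - Q) - 183 = -183 + o**2 - Q)
sqrt(3018 + P(t, 77)) = sqrt(3018 + (-183 + 2**2 - 1*77)) = sqrt(3018 + (-183 + 4 - 77)) = sqrt(3018 - 256) = sqrt(2762)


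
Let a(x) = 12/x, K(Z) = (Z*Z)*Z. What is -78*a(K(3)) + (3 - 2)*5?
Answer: -89/3 ≈ -29.667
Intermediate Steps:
K(Z) = Z**3 (K(Z) = Z**2*Z = Z**3)
-78*a(K(3)) + (3 - 2)*5 = -936/(3**3) + (3 - 2)*5 = -936/27 + 1*5 = -936/27 + 5 = -78*4/9 + 5 = -104/3 + 5 = -89/3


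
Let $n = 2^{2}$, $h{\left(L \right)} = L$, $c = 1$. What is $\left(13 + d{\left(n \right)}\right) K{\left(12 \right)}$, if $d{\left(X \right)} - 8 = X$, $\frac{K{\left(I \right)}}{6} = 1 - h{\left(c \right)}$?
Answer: $0$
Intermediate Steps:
$K{\left(I \right)} = 0$ ($K{\left(I \right)} = 6 \left(1 - 1\right) = 6 \cdot 0 = 0$)
$n = 4$
$d{\left(X \right)} = 8 + X$
$\left(13 + d{\left(n \right)}\right) K{\left(12 \right)} = \left(13 + \left(8 + 4\right)\right) 0 = \left(13 + 12\right) 0 = 25 \cdot 0 = 0$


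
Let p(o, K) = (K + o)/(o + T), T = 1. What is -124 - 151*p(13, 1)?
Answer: -275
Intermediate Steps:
p(o, K) = (K + o)/(1 + o) (p(o, K) = (K + o)/(o + 1) = (K + o)/(1 + o))
-124 - 151*p(13, 1) = -124 - 151*(1 + 13)/(1 + 13) = -124 - 151*14/14 = -124 - 151*1 = -124 - 151 = -275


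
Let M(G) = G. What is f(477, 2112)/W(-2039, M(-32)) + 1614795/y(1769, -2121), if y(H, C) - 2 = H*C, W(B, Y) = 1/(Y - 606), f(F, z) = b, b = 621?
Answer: -114350394777/288619 ≈ -3.9620e+5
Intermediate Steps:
f(F, z) = 621
W(B, Y) = 1/(-606 + Y)
y(H, C) = 2 + C*H (y(H, C) = 2 + H*C = 2 + C*H)
f(477, 2112)/W(-2039, M(-32)) + 1614795/y(1769, -2121) = 621/(1/(-606 - 32)) + 1614795/(2 - 2121*1769) = 621/(1/(-638)) + 1614795/(2 - 3752049) = 621/(-1/638) + 1614795/(-3752047) = 621*(-638) + 1614795*(-1/3752047) = -396198 - 124215/288619 = -114350394777/288619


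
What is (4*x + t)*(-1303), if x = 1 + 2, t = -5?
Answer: -9121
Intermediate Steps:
x = 3
(4*x + t)*(-1303) = (4*3 - 5)*(-1303) = (12 - 5)*(-1303) = 7*(-1303) = -9121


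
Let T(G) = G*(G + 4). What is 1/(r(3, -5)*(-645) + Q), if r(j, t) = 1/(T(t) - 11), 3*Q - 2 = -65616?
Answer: -6/130583 ≈ -4.5948e-5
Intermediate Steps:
Q = -65614/3 (Q = ⅔ + (⅓)*(-65616) = ⅔ - 21872 = -65614/3 ≈ -21871.)
T(G) = G*(4 + G)
r(j, t) = 1/(-11 + t*(4 + t)) (r(j, t) = 1/(t*(4 + t) - 11) = 1/(-11 + t*(4 + t)))
1/(r(3, -5)*(-645) + Q) = 1/(-645/(-11 - 5*(4 - 5)) - 65614/3) = 1/(-645/(-11 - 5*(-1)) - 65614/3) = 1/(-645/(-11 + 5) - 65614/3) = 1/(-645/(-6) - 65614/3) = 1/(-⅙*(-645) - 65614/3) = 1/(215/2 - 65614/3) = 1/(-130583/6) = -6/130583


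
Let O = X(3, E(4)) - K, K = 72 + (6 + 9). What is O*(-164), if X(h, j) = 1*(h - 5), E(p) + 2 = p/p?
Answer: 14596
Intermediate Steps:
E(p) = -1 (E(p) = -2 + p/p = -2 + 1 = -1)
X(h, j) = -5 + h (X(h, j) = 1*(-5 + h) = -5 + h)
K = 87 (K = 72 + 15 = 87)
O = -89 (O = (-5 + 3) - 1*87 = -2 - 87 = -89)
O*(-164) = -89*(-164) = 14596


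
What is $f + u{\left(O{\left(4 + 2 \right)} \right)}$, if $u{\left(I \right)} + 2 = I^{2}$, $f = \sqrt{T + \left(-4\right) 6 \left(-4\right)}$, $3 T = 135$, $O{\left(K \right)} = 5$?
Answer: $23 + \sqrt{141} \approx 34.874$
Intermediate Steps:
$T = 45$ ($T = \frac{1}{3} \cdot 135 = 45$)
$f = \sqrt{141}$ ($f = \sqrt{45 + \left(-4\right) 6 \left(-4\right)} = \sqrt{45 - -96} = \sqrt{45 + 96} = \sqrt{141} \approx 11.874$)
$u{\left(I \right)} = -2 + I^{2}$
$f + u{\left(O{\left(4 + 2 \right)} \right)} = \sqrt{141} - \left(2 - 5^{2}\right) = \sqrt{141} + \left(-2 + 25\right) = \sqrt{141} + 23 = 23 + \sqrt{141}$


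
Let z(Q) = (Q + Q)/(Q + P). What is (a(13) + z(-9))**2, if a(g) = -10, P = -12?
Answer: 4096/49 ≈ 83.592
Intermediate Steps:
z(Q) = 2*Q/(-12 + Q) (z(Q) = (Q + Q)/(Q - 12) = (2*Q)/(-12 + Q) = 2*Q/(-12 + Q))
(a(13) + z(-9))**2 = (-10 + 2*(-9)/(-12 - 9))**2 = (-10 + 2*(-9)/(-21))**2 = (-10 + 2*(-9)*(-1/21))**2 = (-10 + 6/7)**2 = (-64/7)**2 = 4096/49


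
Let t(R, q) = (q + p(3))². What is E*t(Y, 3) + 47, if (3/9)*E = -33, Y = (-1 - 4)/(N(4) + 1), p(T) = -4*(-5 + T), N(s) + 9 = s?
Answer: -11932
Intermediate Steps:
N(s) = -9 + s
p(T) = 20 - 4*T
Y = 5/4 (Y = (-1 - 4)/((-9 + 4) + 1) = -5/(-5 + 1) = -5/(-4) = -5*(-¼) = 5/4 ≈ 1.2500)
E = -99 (E = 3*(-33) = -99)
t(R, q) = (8 + q)² (t(R, q) = (q + (20 - 4*3))² = (q + (20 - 12))² = (q + 8)² = (8 + q)²)
E*t(Y, 3) + 47 = -99*(8 + 3)² + 47 = -99*11² + 47 = -99*121 + 47 = -11979 + 47 = -11932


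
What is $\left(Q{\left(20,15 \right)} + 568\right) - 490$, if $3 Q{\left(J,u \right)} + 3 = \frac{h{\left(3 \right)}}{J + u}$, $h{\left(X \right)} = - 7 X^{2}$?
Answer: $\frac{382}{5} \approx 76.4$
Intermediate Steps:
$Q{\left(J,u \right)} = -1 - \frac{21}{J + u}$ ($Q{\left(J,u \right)} = -1 + \frac{- 7 \cdot 3^{2} \frac{1}{J + u}}{3} = -1 + \frac{\left(-7\right) 9 \frac{1}{J + u}}{3} = -1 + \frac{\left(-63\right) \frac{1}{J + u}}{3} = -1 - \frac{21}{J + u}$)
$\left(Q{\left(20,15 \right)} + 568\right) - 490 = \left(\frac{-21 - 20 - 15}{20 + 15} + 568\right) - 490 = \left(\frac{-21 - 20 - 15}{35} + 568\right) - 490 = \left(\frac{1}{35} \left(-56\right) + 568\right) - 490 = \left(- \frac{8}{5} + 568\right) - 490 = \frac{2832}{5} - 490 = \frac{382}{5}$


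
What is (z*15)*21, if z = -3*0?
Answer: 0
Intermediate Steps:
z = 0
(z*15)*21 = (0*15)*21 = 0*21 = 0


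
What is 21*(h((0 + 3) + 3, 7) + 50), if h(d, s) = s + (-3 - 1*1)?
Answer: 1113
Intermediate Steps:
h(d, s) = -4 + s (h(d, s) = s + (-3 - 1) = s - 4 = -4 + s)
21*(h((0 + 3) + 3, 7) + 50) = 21*((-4 + 7) + 50) = 21*(3 + 50) = 21*53 = 1113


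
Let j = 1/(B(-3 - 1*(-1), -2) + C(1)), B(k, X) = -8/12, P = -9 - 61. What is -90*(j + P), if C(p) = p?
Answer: 6030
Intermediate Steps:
P = -70
B(k, X) = -2/3 (B(k, X) = -8*1/12 = -2/3)
j = 3 (j = 1/(-2/3 + 1) = 1/(1/3) = 3)
-90*(j + P) = -90*(3 - 70) = -90*(-67) = 6030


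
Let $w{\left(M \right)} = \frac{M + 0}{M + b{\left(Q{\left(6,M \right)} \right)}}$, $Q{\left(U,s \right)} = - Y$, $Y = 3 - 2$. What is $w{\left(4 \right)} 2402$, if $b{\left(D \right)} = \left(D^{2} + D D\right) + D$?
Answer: $\frac{9608}{5} \approx 1921.6$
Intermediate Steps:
$Y = 1$ ($Y = 3 - 2 = 1$)
$Q{\left(U,s \right)} = -1$ ($Q{\left(U,s \right)} = \left(-1\right) 1 = -1$)
$b{\left(D \right)} = D + 2 D^{2}$ ($b{\left(D \right)} = \left(D^{2} + D^{2}\right) + D = 2 D^{2} + D = D + 2 D^{2}$)
$w{\left(M \right)} = \frac{M}{1 + M}$ ($w{\left(M \right)} = \frac{M + 0}{M - \left(1 + 2 \left(-1\right)\right)} = \frac{M}{M - \left(1 - 2\right)} = \frac{M}{M - -1} = \frac{M}{M + 1} = \frac{M}{1 + M}$)
$w{\left(4 \right)} 2402 = \frac{4}{1 + 4} \cdot 2402 = \frac{4}{5} \cdot 2402 = \frac{9608}{5}$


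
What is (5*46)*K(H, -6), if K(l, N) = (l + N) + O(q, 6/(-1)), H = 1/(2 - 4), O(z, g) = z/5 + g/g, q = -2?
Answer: -1357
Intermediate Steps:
O(z, g) = 1 + z/5 (O(z, g) = z*(⅕) + 1 = z/5 + 1 = 1 + z/5)
H = -½ (H = 1/(-2) = -½ ≈ -0.50000)
K(l, N) = ⅗ + N + l (K(l, N) = (l + N) + (1 + (⅕)*(-2)) = (N + l) + (1 - ⅖) = (N + l) + ⅗ = ⅗ + N + l)
(5*46)*K(H, -6) = (5*46)*(⅗ - 6 - ½) = 230*(-59/10) = -1357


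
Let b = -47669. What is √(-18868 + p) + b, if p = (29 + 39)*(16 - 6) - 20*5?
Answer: -47669 + 12*I*√127 ≈ -47669.0 + 135.23*I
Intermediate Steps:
p = 580 (p = 68*10 - 100 = 680 - 100 = 580)
√(-18868 + p) + b = √(-18868 + 580) - 47669 = √(-18288) - 47669 = 12*I*√127 - 47669 = -47669 + 12*I*√127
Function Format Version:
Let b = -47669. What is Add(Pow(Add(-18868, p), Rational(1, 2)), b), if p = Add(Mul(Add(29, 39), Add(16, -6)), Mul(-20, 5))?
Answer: Add(-47669, Mul(12, I, Pow(127, Rational(1, 2)))) ≈ Add(-47669., Mul(135.23, I))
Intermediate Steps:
p = 580 (p = Add(Mul(68, 10), -100) = Add(680, -100) = 580)
Add(Pow(Add(-18868, p), Rational(1, 2)), b) = Add(Pow(Add(-18868, 580), Rational(1, 2)), -47669) = Add(Pow(-18288, Rational(1, 2)), -47669) = Add(Mul(12, I, Pow(127, Rational(1, 2))), -47669) = Add(-47669, Mul(12, I, Pow(127, Rational(1, 2))))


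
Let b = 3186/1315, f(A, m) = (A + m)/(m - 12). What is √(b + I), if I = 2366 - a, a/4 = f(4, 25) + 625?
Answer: 2*I*√10264914985/17095 ≈ 11.853*I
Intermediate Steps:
f(A, m) = (A + m)/(-12 + m)
a = 32616/13 (a = 4*((4 + 25)/(-12 + 25) + 625) = 4*(29/13 + 625) = 4*(8154/13) = 32616/13 ≈ 2508.9)
b = 3186/1315 (b = 3186*(1/1315) = 3186/1315 ≈ 2.4228)
I = -1858/13 (I = 2366 - 1*32616/13 = 2366 - 32616/13 = -1858/13 ≈ -142.92)
√(b + I) = √(3186/1315 - 1858/13) = √(-2401852/17095) = 2*I*√10264914985/17095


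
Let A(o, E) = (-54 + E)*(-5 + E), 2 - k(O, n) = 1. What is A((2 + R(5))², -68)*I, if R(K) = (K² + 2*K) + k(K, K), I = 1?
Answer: 8906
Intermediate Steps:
k(O, n) = 1 (k(O, n) = 2 - 1*1 = 2 - 1 = 1)
R(K) = 1 + K² + 2*K (R(K) = (K² + 2*K) + 1 = 1 + K² + 2*K)
A((2 + R(5))², -68)*I = (270 + (-68)² - 59*(-68))*1 = (270 + 4624 + 4012)*1 = 8906*1 = 8906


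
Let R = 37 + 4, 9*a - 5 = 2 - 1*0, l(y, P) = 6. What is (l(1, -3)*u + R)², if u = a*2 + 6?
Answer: 67081/9 ≈ 7453.4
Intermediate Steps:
a = 7/9 (a = 5/9 + (2 - 1*0)/9 = 5/9 + (2 + 0)/9 = 5/9 + (⅑)*2 = 5/9 + 2/9 = 7/9 ≈ 0.77778)
u = 68/9 (u = (7/9)*2 + 6 = 14/9 + 6 = 68/9 ≈ 7.5556)
R = 41
(l(1, -3)*u + R)² = (6*(68/9) + 41)² = (136/3 + 41)² = (259/3)² = 67081/9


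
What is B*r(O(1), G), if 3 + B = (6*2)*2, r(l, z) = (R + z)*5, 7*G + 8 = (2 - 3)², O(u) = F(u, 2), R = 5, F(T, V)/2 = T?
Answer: 420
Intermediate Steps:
F(T, V) = 2*T
O(u) = 2*u
G = -1 (G = -8/7 + (2 - 3)²/7 = -8/7 + (⅐)*(-1)² = -8/7 + (⅐)*1 = -8/7 + ⅐ = -1)
r(l, z) = 25 + 5*z (r(l, z) = (5 + z)*5 = 25 + 5*z)
B = 21 (B = -3 + (6*2)*2 = -3 + 12*2 = -3 + 24 = 21)
B*r(O(1), G) = 21*(25 + 5*(-1)) = 21*(25 - 5) = 21*20 = 420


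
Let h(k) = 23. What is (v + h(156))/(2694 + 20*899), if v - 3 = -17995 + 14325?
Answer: -1822/10337 ≈ -0.17626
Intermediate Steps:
v = -3667 (v = 3 + (-17995 + 14325) = 3 - 3670 = -3667)
(v + h(156))/(2694 + 20*899) = (-3667 + 23)/(2694 + 20*899) = -3644/(2694 + 17980) = -3644/20674 = -3644*1/20674 = -1822/10337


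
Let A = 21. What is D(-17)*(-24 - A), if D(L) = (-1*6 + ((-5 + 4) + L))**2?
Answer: -25920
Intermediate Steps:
D(L) = (-7 + L)**2 (D(L) = (-6 + (-1 + L))**2 = (-7 + L)**2)
D(-17)*(-24 - A) = (-7 - 17)**2*(-24 - 1*21) = (-24)**2*(-24 - 21) = 576*(-45) = -25920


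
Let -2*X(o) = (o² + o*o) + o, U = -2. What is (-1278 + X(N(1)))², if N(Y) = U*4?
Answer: 1790244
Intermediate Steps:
N(Y) = -8 (N(Y) = -2*4 = -8)
X(o) = -o² - o/2 (X(o) = -((o² + o*o) + o)/2 = -((o² + o²) + o)/2 = -(2*o² + o)/2 = -(o + 2*o²)/2 = -o² - o/2)
(-1278 + X(N(1)))² = (-1278 - 1*(-8)*(½ - 8))² = (-1278 - 1*(-8)*(-15/2))² = (-1278 - 60)² = (-1338)² = 1790244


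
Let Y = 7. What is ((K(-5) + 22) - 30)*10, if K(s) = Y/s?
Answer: -94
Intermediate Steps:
K(s) = 7/s
((K(-5) + 22) - 30)*10 = ((7/(-5) + 22) - 30)*10 = ((7*(-1/5) + 22) - 30)*10 = ((-7/5 + 22) - 30)*10 = (103/5 - 30)*10 = -47/5*10 = -94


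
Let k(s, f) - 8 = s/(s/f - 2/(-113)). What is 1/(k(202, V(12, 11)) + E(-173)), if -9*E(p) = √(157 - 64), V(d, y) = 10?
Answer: 63384833394/1136327080493 + 391454787*√93/1136327080493 ≈ 0.059103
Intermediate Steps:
E(p) = -√93/9 (E(p) = -√(157 - 64)/9 = -√93/9)
k(s, f) = 8 + s/(2/113 + s/f) (k(s, f) = 8 + s/(s/f - 2/(-113)) = 8 + s/(s/f - 2*(-1/113)) = 8 + s/(s/f + 2/113) = 8 + s/(2/113 + s/f))
1/(k(202, V(12, 11)) + E(-173)) = 1/((16*10 + 904*202 + 113*10*202)/(2*10 + 113*202) - √93/9) = 1/((160 + 182608 + 228260)/(20 + 22826) - √93/9) = 1/(411028/22846 - √93/9) = 1/((1/22846)*411028 - √93/9) = 1/(205514/11423 - √93/9)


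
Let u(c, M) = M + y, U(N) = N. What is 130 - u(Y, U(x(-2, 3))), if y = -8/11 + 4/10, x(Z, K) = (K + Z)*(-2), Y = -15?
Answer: 7278/55 ≈ 132.33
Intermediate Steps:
x(Z, K) = -2*K - 2*Z
y = -18/55 (y = -8*1/11 + 4*(1/10) = -8/11 + 2/5 = -18/55 ≈ -0.32727)
u(c, M) = -18/55 + M (u(c, M) = M - 18/55 = -18/55 + M)
130 - u(Y, U(x(-2, 3))) = 130 - (-18/55 + (-2*3 - 2*(-2))) = 130 - (-18/55 + (-6 + 4)) = 130 - (-18/55 - 2) = 130 - 1*(-128/55) = 130 + 128/55 = 7278/55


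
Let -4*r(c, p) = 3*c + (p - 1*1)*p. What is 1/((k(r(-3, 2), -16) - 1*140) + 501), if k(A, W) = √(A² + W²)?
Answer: 5776/2080991 - 4*√4145/2080991 ≈ 0.0026518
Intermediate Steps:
r(c, p) = -3*c/4 - p*(-1 + p)/4 (r(c, p) = -(3*c + (p - 1*1)*p)/4 = -(3*c + (p - 1)*p)/4 = -(3*c + (-1 + p)*p)/4 = -(3*c + p*(-1 + p))/4 = -3*c/4 - p*(-1 + p)/4)
1/((k(r(-3, 2), -16) - 1*140) + 501) = 1/((√((-¾*(-3) - ¼*2² + (¼)*2)² + (-16)²) - 1*140) + 501) = 1/((√((9/4 - ¼*4 + ½)² + 256) - 140) + 501) = 1/((√((9/4 - 1 + ½)² + 256) - 140) + 501) = 1/((√((7/4)² + 256) - 140) + 501) = 1/((√(49/16 + 256) - 140) + 501) = 1/((√(4145/16) - 140) + 501) = 1/((√4145/4 - 140) + 501) = 1/((-140 + √4145/4) + 501) = 1/(361 + √4145/4)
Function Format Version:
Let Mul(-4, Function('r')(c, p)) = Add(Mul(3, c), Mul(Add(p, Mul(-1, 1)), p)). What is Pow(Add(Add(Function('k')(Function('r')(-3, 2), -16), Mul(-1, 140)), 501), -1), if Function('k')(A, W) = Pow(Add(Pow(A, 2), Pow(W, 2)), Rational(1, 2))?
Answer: Add(Rational(5776, 2080991), Mul(Rational(-4, 2080991), Pow(4145, Rational(1, 2)))) ≈ 0.0026518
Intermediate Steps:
Function('r')(c, p) = Add(Mul(Rational(-3, 4), c), Mul(Rational(-1, 4), p, Add(-1, p))) (Function('r')(c, p) = Mul(Rational(-1, 4), Add(Mul(3, c), Mul(Add(p, Mul(-1, 1)), p))) = Mul(Rational(-1, 4), Add(Mul(3, c), Mul(Add(p, -1), p))) = Mul(Rational(-1, 4), Add(Mul(3, c), Mul(Add(-1, p), p))) = Mul(Rational(-1, 4), Add(Mul(3, c), Mul(p, Add(-1, p)))) = Add(Mul(Rational(-3, 4), c), Mul(Rational(-1, 4), p, Add(-1, p))))
Pow(Add(Add(Function('k')(Function('r')(-3, 2), -16), Mul(-1, 140)), 501), -1) = Pow(Add(Add(Pow(Add(Pow(Add(Mul(Rational(-3, 4), -3), Mul(Rational(-1, 4), Pow(2, 2)), Mul(Rational(1, 4), 2)), 2), Pow(-16, 2)), Rational(1, 2)), Mul(-1, 140)), 501), -1) = Pow(Add(Add(Pow(Add(Pow(Add(Rational(9, 4), Mul(Rational(-1, 4), 4), Rational(1, 2)), 2), 256), Rational(1, 2)), -140), 501), -1) = Pow(Add(Add(Pow(Add(Pow(Add(Rational(9, 4), -1, Rational(1, 2)), 2), 256), Rational(1, 2)), -140), 501), -1) = Pow(Add(Add(Pow(Add(Pow(Rational(7, 4), 2), 256), Rational(1, 2)), -140), 501), -1) = Pow(Add(Add(Pow(Add(Rational(49, 16), 256), Rational(1, 2)), -140), 501), -1) = Pow(Add(Add(Pow(Rational(4145, 16), Rational(1, 2)), -140), 501), -1) = Pow(Add(Add(Mul(Rational(1, 4), Pow(4145, Rational(1, 2))), -140), 501), -1) = Pow(Add(Add(-140, Mul(Rational(1, 4), Pow(4145, Rational(1, 2)))), 501), -1) = Pow(Add(361, Mul(Rational(1, 4), Pow(4145, Rational(1, 2)))), -1)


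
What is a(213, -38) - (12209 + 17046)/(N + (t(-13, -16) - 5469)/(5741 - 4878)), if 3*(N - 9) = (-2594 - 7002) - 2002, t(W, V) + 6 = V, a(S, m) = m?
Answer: -101448051/3334082 ≈ -30.428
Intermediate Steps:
t(W, V) = -6 + V
N = -3857 (N = 9 + ((-2594 - 7002) - 2002)/3 = 9 + (-9596 - 2002)/3 = 9 + (⅓)*(-11598) = 9 - 3866 = -3857)
a(213, -38) - (12209 + 17046)/(N + (t(-13, -16) - 5469)/(5741 - 4878)) = -38 - (12209 + 17046)/(-3857 + ((-6 - 16) - 5469)/(5741 - 4878)) = -38 - 29255/(-3857 + (-22 - 5469)/863) = -38 - 29255/(-3857 - 5491*1/863) = -38 - 29255/(-3857 - 5491/863) = -38 - 29255/(-3334082/863) = -38 - 29255*(-863)/3334082 = -38 - 1*(-25247065/3334082) = -38 + 25247065/3334082 = -101448051/3334082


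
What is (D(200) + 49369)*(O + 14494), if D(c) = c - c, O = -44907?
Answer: -1501459397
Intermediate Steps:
D(c) = 0
(D(200) + 49369)*(O + 14494) = (0 + 49369)*(-44907 + 14494) = 49369*(-30413) = -1501459397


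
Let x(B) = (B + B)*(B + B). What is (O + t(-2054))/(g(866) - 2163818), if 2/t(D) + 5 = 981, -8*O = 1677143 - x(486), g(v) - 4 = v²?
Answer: 22336949/344981352 ≈ 0.064748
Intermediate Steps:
g(v) = 4 + v²
x(B) = 4*B² (x(B) = (2*B)*(2*B) = 4*B²)
O = -732359/8 (O = -(1677143 - 4*486²)/8 = -(1677143 - 4*236196)/8 = -(1677143 - 1*944784)/8 = -(1677143 - 944784)/8 = -⅛*732359 = -732359/8 ≈ -91545.)
t(D) = 1/488 (t(D) = 2/(-5 + 981) = 2/976 = 2*(1/976) = 1/488)
(O + t(-2054))/(g(866) - 2163818) = (-732359/8 + 1/488)/((4 + 866²) - 2163818) = -22336949/(244*((4 + 749956) - 2163818)) = -22336949/(244*(749960 - 2163818)) = -22336949/244/(-1413858) = -22336949/244*(-1/1413858) = 22336949/344981352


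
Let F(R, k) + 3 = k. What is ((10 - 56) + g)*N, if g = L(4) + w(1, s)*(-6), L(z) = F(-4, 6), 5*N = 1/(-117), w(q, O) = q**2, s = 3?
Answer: 49/585 ≈ 0.083761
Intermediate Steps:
F(R, k) = -3 + k
N = -1/585 (N = (1/5)/(-117) = (1/5)*(-1/117) = -1/585 ≈ -0.0017094)
L(z) = 3 (L(z) = -3 + 6 = 3)
g = -3 (g = 3 + 1**2*(-6) = 3 + 1*(-6) = 3 - 6 = -3)
((10 - 56) + g)*N = ((10 - 56) - 3)*(-1/585) = (-46 - 3)*(-1/585) = -49*(-1/585) = 49/585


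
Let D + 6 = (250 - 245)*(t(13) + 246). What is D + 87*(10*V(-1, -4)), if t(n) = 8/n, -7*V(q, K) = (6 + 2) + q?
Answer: 4642/13 ≈ 357.08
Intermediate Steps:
V(q, K) = -8/7 - q/7 (V(q, K) = -((6 + 2) + q)/7 = -(8 + q)/7 = -8/7 - q/7)
D = 15952/13 (D = -6 + (250 - 245)*(8/13 + 246) = -6 + 5*(8*(1/13) + 246) = -6 + 5*(8/13 + 246) = -6 + 5*(3206/13) = -6 + 16030/13 = 15952/13 ≈ 1227.1)
D + 87*(10*V(-1, -4)) = 15952/13 + 87*(10*(-8/7 - ⅐*(-1))) = 15952/13 + 87*(10*(-8/7 + ⅐)) = 15952/13 + 87*(10*(-1)) = 15952/13 + 87*(-10) = 15952/13 - 870 = 4642/13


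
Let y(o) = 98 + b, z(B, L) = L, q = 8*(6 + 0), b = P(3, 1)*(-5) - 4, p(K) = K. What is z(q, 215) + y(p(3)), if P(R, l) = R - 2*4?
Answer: 334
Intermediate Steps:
P(R, l) = -8 + R (P(R, l) = R - 1*8 = R - 8 = -8 + R)
b = 21 (b = (-8 + 3)*(-5) - 4 = -5*(-5) - 4 = 25 - 4 = 21)
q = 48 (q = 8*6 = 48)
y(o) = 119 (y(o) = 98 + 21 = 119)
z(q, 215) + y(p(3)) = 215 + 119 = 334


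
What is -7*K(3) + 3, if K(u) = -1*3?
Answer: 24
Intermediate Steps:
K(u) = -3
-7*K(3) + 3 = -7*(-3) + 3 = 21 + 3 = 24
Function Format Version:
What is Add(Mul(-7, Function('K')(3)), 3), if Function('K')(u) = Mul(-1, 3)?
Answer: 24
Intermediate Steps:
Function('K')(u) = -3
Add(Mul(-7, Function('K')(3)), 3) = Add(Mul(-7, -3), 3) = Add(21, 3) = 24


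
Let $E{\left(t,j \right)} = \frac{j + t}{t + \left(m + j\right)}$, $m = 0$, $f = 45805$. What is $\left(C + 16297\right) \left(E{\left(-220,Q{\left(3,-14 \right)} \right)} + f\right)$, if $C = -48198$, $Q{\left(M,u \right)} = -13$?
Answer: $-1461257206$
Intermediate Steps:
$E{\left(t,j \right)} = 1$ ($E{\left(t,j \right)} = \frac{j + t}{t + \left(0 + j\right)} = \frac{j + t}{t + j} = \frac{j + t}{j + t} = 1$)
$\left(C + 16297\right) \left(E{\left(-220,Q{\left(3,-14 \right)} \right)} + f\right) = \left(-48198 + 16297\right) \left(1 + 45805\right) = \left(-31901\right) 45806 = -1461257206$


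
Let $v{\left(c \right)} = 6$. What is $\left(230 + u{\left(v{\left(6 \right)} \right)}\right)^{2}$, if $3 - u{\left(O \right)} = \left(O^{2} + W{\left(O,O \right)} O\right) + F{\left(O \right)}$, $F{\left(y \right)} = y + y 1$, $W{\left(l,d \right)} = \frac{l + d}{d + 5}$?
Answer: $\frac{3853369}{121} \approx 31846.0$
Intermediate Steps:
$W{\left(l,d \right)} = \frac{d + l}{5 + d}$
$F{\left(y \right)} = 2 y$ ($F{\left(y \right)} = y + y = 2 y$)
$u{\left(O \right)} = 3 - O^{2} - 2 O - \frac{2 O^{2}}{5 + O}$ ($u{\left(O \right)} = 3 - \left(\left(O^{2} + \frac{O + O}{5 + O} O\right) + 2 O\right) = 3 - \left(\left(O^{2} + \frac{2 O}{5 + O} O\right) + 2 O\right) = 3 - \left(\left(O^{2} + \frac{2 O^{2}}{5 + O}\right) + 2 O\right) = 3 - \left(O^{2} + 2 O + \frac{2 O^{2}}{5 + O}\right) = 3 - O^{2} - 2 O - \frac{2 O^{2}}{5 + O}$)
$\left(230 + u{\left(v{\left(6 \right)} \right)}\right)^{2} = \left(230 + \frac{15 - 6^{3} - 9 \cdot 6^{2} - 42}{5 + 6}\right)^{2} = \left(230 + \frac{15 - 216 - 324 - 42}{11}\right)^{2} = \left(230 + \frac{1}{11} \left(-567\right)\right)^{2} = \left(230 - \frac{567}{11}\right)^{2} = \left(\frac{1963}{11}\right)^{2} = \frac{3853369}{121}$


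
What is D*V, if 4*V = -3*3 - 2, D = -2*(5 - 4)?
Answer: 11/2 ≈ 5.5000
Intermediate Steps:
D = -2 (D = -2*1 = -2)
V = -11/4 (V = (-3*3 - 2)/4 = (-9 - 2)/4 = (1/4)*(-11) = -11/4 ≈ -2.7500)
D*V = -2*(-11/4) = 11/2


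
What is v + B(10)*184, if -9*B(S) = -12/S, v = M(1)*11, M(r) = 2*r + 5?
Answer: 1523/15 ≈ 101.53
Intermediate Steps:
M(r) = 5 + 2*r
v = 77 (v = (5 + 2*1)*11 = (5 + 2)*11 = 7*11 = 77)
B(S) = 4/(3*S) (B(S) = -(-4)/(3*S) = 4/(3*S))
v + B(10)*184 = 77 + ((4/3)/10)*184 = 77 + ((4/3)*(⅒))*184 = 77 + (2/15)*184 = 77 + 368/15 = 1523/15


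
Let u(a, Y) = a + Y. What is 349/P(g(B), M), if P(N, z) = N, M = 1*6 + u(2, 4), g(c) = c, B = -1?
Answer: -349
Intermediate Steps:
u(a, Y) = Y + a
M = 12 (M = 1*6 + (4 + 2) = 6 + 6 = 12)
349/P(g(B), M) = 349/(-1) = 349*(-1) = -349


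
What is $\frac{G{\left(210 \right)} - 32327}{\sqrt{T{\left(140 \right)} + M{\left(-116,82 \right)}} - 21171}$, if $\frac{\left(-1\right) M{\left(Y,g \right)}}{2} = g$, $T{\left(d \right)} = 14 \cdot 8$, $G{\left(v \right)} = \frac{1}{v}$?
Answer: $\frac{47907637133}{31374790510} + \frac{6788669 i \sqrt{13}}{47062185765} \approx 1.5269 + 0.0005201 i$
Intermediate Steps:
$T{\left(d \right)} = 112$
$M{\left(Y,g \right)} = - 2 g$
$\frac{G{\left(210 \right)} - 32327}{\sqrt{T{\left(140 \right)} + M{\left(-116,82 \right)}} - 21171} = \frac{\frac{1}{210} - 32327}{\sqrt{112 - 164} - 21171} = - \frac{6788669}{210 \left(\sqrt{-52} - 21171\right)} = - \frac{6788669}{210 \left(2 i \sqrt{13} - 21171\right)} = - \frac{6788669}{210 \left(-21171 + 2 i \sqrt{13}\right)}$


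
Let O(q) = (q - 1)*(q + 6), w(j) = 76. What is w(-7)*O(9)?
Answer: 9120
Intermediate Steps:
O(q) = (-1 + q)*(6 + q)
w(-7)*O(9) = 76*(-6 + 9**2 + 5*9) = 76*(-6 + 81 + 45) = 76*120 = 9120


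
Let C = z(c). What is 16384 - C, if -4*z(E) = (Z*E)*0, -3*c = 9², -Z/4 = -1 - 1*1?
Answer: 16384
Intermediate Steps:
Z = 8 (Z = -4*(-1 - 1*1) = -4*(-1 - 1) = -4*(-2) = 8)
c = -27 (c = -⅓*9² = -⅓*81 = -27)
z(E) = 0 (z(E) = -8*E*0/4 = -¼*0 = 0)
C = 0
16384 - C = 16384 - 1*0 = 16384 + 0 = 16384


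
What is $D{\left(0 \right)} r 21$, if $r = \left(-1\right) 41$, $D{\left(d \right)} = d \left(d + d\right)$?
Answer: $0$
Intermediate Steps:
$D{\left(d \right)} = 2 d^{2}$ ($D{\left(d \right)} = d 2 d = 2 d^{2}$)
$r = -41$
$D{\left(0 \right)} r 21 = 2 \cdot 0^{2} \left(-41\right) 21 = 2 \cdot 0 \left(-41\right) 21 = 0 \left(-41\right) 21 = 0 \cdot 21 = 0$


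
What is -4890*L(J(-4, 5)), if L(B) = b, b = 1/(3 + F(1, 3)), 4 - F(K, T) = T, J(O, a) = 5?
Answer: -2445/2 ≈ -1222.5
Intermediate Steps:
F(K, T) = 4 - T
b = 1/4 (b = 1/(3 + (4 - 1*3)) = 1/(3 + (4 - 3)) = 1/(3 + 1) = 1/4 ≈ 0.25000)
L(B) = 1/4
-4890*L(J(-4, 5)) = -4890*1/4 = -2445/2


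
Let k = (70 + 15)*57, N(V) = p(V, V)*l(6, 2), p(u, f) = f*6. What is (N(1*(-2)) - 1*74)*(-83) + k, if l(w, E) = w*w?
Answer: 46843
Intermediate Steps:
p(u, f) = 6*f
l(w, E) = w**2
N(V) = 216*V (N(V) = (6*V)*6**2 = (6*V)*36 = 216*V)
k = 4845 (k = 85*57 = 4845)
(N(1*(-2)) - 1*74)*(-83) + k = (216*(1*(-2)) - 1*74)*(-83) + 4845 = (216*(-2) - 74)*(-83) + 4845 = (-432 - 74)*(-83) + 4845 = -506*(-83) + 4845 = 41998 + 4845 = 46843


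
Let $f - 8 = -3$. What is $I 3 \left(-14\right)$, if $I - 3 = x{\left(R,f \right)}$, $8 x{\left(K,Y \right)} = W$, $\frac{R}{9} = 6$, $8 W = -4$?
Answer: $- \frac{987}{8} \approx -123.38$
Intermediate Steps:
$f = 5$ ($f = 8 - 3 = 5$)
$W = - \frac{1}{2}$ ($W = \frac{1}{8} \left(-4\right) = - \frac{1}{2} \approx -0.5$)
$R = 54$ ($R = 9 \cdot 6 = 54$)
$x{\left(K,Y \right)} = - \frac{1}{16}$ ($x{\left(K,Y \right)} = \frac{1}{8} \left(- \frac{1}{2}\right) = - \frac{1}{16}$)
$I = \frac{47}{16}$ ($I = 3 - \frac{1}{16} = \frac{47}{16} \approx 2.9375$)
$I 3 \left(-14\right) = \frac{47}{16} \cdot 3 \left(-14\right) = \frac{141}{16} \left(-14\right) = - \frac{987}{8}$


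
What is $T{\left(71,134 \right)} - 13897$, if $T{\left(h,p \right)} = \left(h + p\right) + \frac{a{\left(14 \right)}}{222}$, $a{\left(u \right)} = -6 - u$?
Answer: $- \frac{1519822}{111} \approx -13692.0$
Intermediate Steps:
$T{\left(h,p \right)} = - \frac{10}{111} + h + p$ ($T{\left(h,p \right)} = \left(h + p\right) + \frac{-6 - 14}{222} = \left(h + p\right) + \left(-6 - 14\right) \frac{1}{222} = \left(h + p\right) - \frac{10}{111} = - \frac{10}{111} + h + p$)
$T{\left(71,134 \right)} - 13897 = \left(- \frac{10}{111} + 71 + 134\right) - 13897 = \frac{22745}{111} - 13897 = - \frac{1519822}{111}$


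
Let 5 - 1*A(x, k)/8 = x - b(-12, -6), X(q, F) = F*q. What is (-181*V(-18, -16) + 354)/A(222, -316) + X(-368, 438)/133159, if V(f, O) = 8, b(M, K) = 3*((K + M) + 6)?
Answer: -90280235/134756908 ≈ -0.66995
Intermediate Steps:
b(M, K) = 18 + 3*K + 3*M (b(M, K) = 3*(6 + K + M) = 18 + 3*K + 3*M)
A(x, k) = -248 - 8*x (A(x, k) = 40 - 8*(x - (18 + 3*(-6) + 3*(-12))) = 40 - 8*(x - (18 - 18 - 36)) = 40 - 8*(x - 1*(-36)) = 40 - 8*(x + 36) = 40 - 8*(36 + x) = 40 + (-288 - 8*x) = -248 - 8*x)
(-181*V(-18, -16) + 354)/A(222, -316) + X(-368, 438)/133159 = (-181*8 + 354)/(-248 - 8*222) + (438*(-368))/133159 = (-1448 + 354)/(-248 - 1776) - 161184*1/133159 = -1094/(-2024) - 161184/133159 = -1094*(-1/2024) - 161184/133159 = 547/1012 - 161184/133159 = -90280235/134756908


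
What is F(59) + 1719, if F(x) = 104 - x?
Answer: 1764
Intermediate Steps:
F(59) + 1719 = (104 - 1*59) + 1719 = (104 - 59) + 1719 = 45 + 1719 = 1764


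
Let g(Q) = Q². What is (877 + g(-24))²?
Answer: 2111209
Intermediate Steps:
(877 + g(-24))² = (877 + (-24)²)² = (877 + 576)² = 1453² = 2111209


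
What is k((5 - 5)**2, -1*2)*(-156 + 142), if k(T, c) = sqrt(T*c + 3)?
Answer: -14*sqrt(3) ≈ -24.249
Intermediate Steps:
k(T, c) = sqrt(3 + T*c)
k((5 - 5)**2, -1*2)*(-156 + 142) = sqrt(3 + (5 - 5)**2*(-1*2))*(-156 + 142) = sqrt(3 + 0**2*(-2))*(-14) = sqrt(3 + 0*(-2))*(-14) = sqrt(3 + 0)*(-14) = sqrt(3)*(-14) = -14*sqrt(3)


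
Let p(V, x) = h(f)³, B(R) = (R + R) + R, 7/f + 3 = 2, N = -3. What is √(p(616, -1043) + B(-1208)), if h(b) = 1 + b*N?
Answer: 4*√439 ≈ 83.809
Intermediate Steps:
f = -7 (f = 7/(-3 + 2) = 7/(-1) = 7*(-1) = -7)
B(R) = 3*R (B(R) = 2*R + R = 3*R)
h(b) = 1 - 3*b (h(b) = 1 + b*(-3) = 1 - 3*b)
p(V, x) = 10648 (p(V, x) = (1 - 3*(-7))³ = (1 + 21)³ = 22³ = 10648)
√(p(616, -1043) + B(-1208)) = √(10648 + 3*(-1208)) = √(10648 - 3624) = √7024 = 4*√439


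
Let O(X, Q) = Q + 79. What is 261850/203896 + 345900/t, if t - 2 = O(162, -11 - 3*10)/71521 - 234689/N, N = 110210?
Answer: -1890890196123231025/704859573396 ≈ -2.6826e+6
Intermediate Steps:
O(X, Q) = 79 + Q
t = -1016345169/7882329410 (t = 2 + ((79 + (-11 - 3*10))/71521 - 234689/110210) = 2 + ((79 + (-11 - 30))*(1/71521) - 234689*1/110210) = 2 + ((79 - 41)*(1/71521) - 234689/110210) = 2 + (38*(1/71521) - 234689/110210) = 2 + (38/71521 - 234689/110210) = 2 - 16781003989/7882329410 = -1016345169/7882329410 ≈ -0.12894)
261850/203896 + 345900/t = 261850/203896 + 345900/(-1016345169/7882329410) = 261850*(1/203896) + 345900*(-7882329410/1016345169) = 130925/101948 - 908832580973000/338781723 = -1890890196123231025/704859573396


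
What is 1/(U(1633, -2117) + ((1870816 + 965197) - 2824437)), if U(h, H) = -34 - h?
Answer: 1/9909 ≈ 0.00010092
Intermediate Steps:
1/(U(1633, -2117) + ((1870816 + 965197) - 2824437)) = 1/((-34 - 1*1633) + ((1870816 + 965197) - 2824437)) = 1/((-34 - 1633) + (2836013 - 2824437)) = 1/(-1667 + 11576) = 1/9909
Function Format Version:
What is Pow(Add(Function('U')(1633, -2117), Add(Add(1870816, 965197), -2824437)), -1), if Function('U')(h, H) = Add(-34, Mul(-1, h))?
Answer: Rational(1, 9909) ≈ 0.00010092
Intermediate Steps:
Pow(Add(Function('U')(1633, -2117), Add(Add(1870816, 965197), -2824437)), -1) = Pow(Add(Add(-34, Mul(-1, 1633)), Add(Add(1870816, 965197), -2824437)), -1) = Pow(Add(Add(-34, -1633), Add(2836013, -2824437)), -1) = Pow(Add(-1667, 11576), -1) = Pow(9909, -1) = Rational(1, 9909)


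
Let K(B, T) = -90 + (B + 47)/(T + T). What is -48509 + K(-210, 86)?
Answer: -8359191/172 ≈ -48600.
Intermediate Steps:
K(B, T) = -90 + (47 + B)/(2*T) (K(B, T) = -90 + (47 + B)/((2*T)) = -90 + (47 + B)*(1/(2*T)) = -90 + (47 + B)/(2*T))
-48509 + K(-210, 86) = -48509 + (1/2)*(47 - 210 - 180*86)/86 = -48509 + (1/2)*(1/86)*(47 - 210 - 15480) = -48509 + (1/2)*(1/86)*(-15643) = -48509 - 15643/172 = -8359191/172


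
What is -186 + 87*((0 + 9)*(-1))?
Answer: -969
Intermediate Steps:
-186 + 87*((0 + 9)*(-1)) = -186 + 87*(9*(-1)) = -186 + 87*(-9) = -186 - 783 = -969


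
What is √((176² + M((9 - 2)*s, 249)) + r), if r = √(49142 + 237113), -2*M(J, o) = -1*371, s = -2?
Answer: √(124646 + 4*√286255)/2 ≈ 178.04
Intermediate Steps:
M(J, o) = 371/2 (M(J, o) = -(-1)*371/2 = -½*(-371) = 371/2)
r = √286255 ≈ 535.03
√((176² + M((9 - 2)*s, 249)) + r) = √((176² + 371/2) + √286255) = √((30976 + 371/2) + √286255) = √(62323/2 + √286255)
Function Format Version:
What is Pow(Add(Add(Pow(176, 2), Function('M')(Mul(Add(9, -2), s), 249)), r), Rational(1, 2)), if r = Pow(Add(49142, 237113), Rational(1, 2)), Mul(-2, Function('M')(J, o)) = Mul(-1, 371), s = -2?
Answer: Mul(Rational(1, 2), Pow(Add(124646, Mul(4, Pow(286255, Rational(1, 2)))), Rational(1, 2))) ≈ 178.04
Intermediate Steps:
Function('M')(J, o) = Rational(371, 2) (Function('M')(J, o) = Mul(Rational(-1, 2), Mul(-1, 371)) = Mul(Rational(-1, 2), -371) = Rational(371, 2))
r = Pow(286255, Rational(1, 2)) ≈ 535.03
Pow(Add(Add(Pow(176, 2), Function('M')(Mul(Add(9, -2), s), 249)), r), Rational(1, 2)) = Pow(Add(Add(Pow(176, 2), Rational(371, 2)), Pow(286255, Rational(1, 2))), Rational(1, 2)) = Pow(Add(Add(30976, Rational(371, 2)), Pow(286255, Rational(1, 2))), Rational(1, 2)) = Pow(Add(Rational(62323, 2), Pow(286255, Rational(1, 2))), Rational(1, 2))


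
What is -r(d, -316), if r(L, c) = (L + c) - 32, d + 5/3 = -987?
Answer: 4010/3 ≈ 1336.7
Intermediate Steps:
d = -2966/3 (d = -5/3 - 987 = -2966/3 ≈ -988.67)
r(L, c) = -32 + L + c
-r(d, -316) = -(-32 - 2966/3 - 316) = -1*(-4010/3) = 4010/3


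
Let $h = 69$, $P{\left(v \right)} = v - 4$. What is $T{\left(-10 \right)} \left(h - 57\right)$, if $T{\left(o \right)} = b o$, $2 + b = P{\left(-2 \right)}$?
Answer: $960$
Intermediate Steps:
$P{\left(v \right)} = -4 + v$
$b = -8$ ($b = -2 - 6 = -8$)
$T{\left(o \right)} = - 8 o$
$T{\left(-10 \right)} \left(h - 57\right) = \left(-8\right) \left(-10\right) \left(69 - 57\right) = 80 \cdot 12 = 960$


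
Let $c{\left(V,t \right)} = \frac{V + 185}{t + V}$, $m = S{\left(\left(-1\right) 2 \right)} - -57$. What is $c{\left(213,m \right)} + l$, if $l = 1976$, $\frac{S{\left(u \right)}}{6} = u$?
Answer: $\frac{255103}{129} \approx 1977.5$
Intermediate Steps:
$S{\left(u \right)} = 6 u$
$m = 45$ ($m = 6 \left(\left(-1\right) 2\right) - -57 = 6 \left(-2\right) + 57 = -12 + 57 = 45$)
$c{\left(V,t \right)} = \frac{185 + V}{V + t}$
$c{\left(213,m \right)} + l = \frac{185 + 213}{213 + 45} + 1976 = \frac{1}{258} \cdot 398 + 1976 = \frac{199}{129} + 1976 = \frac{255103}{129}$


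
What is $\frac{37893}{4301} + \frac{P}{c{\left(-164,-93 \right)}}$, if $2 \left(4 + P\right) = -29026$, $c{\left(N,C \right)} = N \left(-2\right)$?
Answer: $- \frac{2941689}{82984} \approx -35.449$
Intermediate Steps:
$c{\left(N,C \right)} = - 2 N$
$P = -14517$ ($P = -4 + \frac{1}{2} \left(-29026\right) = -4 - 14513 = -14517$)
$\frac{37893}{4301} + \frac{P}{c{\left(-164,-93 \right)}} = \frac{37893}{4301} - \frac{14517}{\left(-2\right) \left(-164\right)} = 37893 \cdot \frac{1}{4301} - \frac{14517}{328} = \frac{2229}{253} - \frac{14517}{328} = - \frac{2941689}{82984}$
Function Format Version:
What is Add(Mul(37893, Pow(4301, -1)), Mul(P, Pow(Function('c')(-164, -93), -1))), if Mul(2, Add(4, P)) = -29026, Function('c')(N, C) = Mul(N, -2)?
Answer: Rational(-2941689, 82984) ≈ -35.449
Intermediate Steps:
Function('c')(N, C) = Mul(-2, N)
P = -14517 (P = Add(-4, Mul(Rational(1, 2), -29026)) = Add(-4, -14513) = -14517)
Add(Mul(37893, Pow(4301, -1)), Mul(P, Pow(Function('c')(-164, -93), -1))) = Add(Mul(37893, Pow(4301, -1)), Mul(-14517, Pow(Mul(-2, -164), -1))) = Add(Mul(37893, Rational(1, 4301)), Mul(-14517, Pow(328, -1))) = Add(Rational(2229, 253), Mul(-14517, Rational(1, 328))) = Add(Rational(2229, 253), Rational(-14517, 328)) = Rational(-2941689, 82984)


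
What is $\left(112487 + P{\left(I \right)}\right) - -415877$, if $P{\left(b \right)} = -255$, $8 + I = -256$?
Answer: $528109$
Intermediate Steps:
$I = -264$ ($I = -8 - 256 = -264$)
$\left(112487 + P{\left(I \right)}\right) - -415877 = \left(112487 - 255\right) - -415877 = 112232 + 415877 = 528109$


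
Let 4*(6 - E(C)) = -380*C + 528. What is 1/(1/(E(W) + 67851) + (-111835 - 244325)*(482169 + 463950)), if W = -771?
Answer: -5520/1860072981580801 ≈ -2.9676e-12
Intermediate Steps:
E(C) = -126 + 95*C (E(C) = 6 - (-380*C + 528)/4 = 6 - (528 - 380*C)/4 = 6 + (-132 + 95*C) = -126 + 95*C)
1/(1/(E(W) + 67851) + (-111835 - 244325)*(482169 + 463950)) = 1/(1/((-126 + 95*(-771)) + 67851) + (-111835 - 244325)*(482169 + 463950)) = 1/(1/((-126 - 73245) + 67851) - 356160*946119) = 1/(1/(-73371 + 67851) - 336969743040) = 1/(1/(-5520) - 336969743040) = 1/(-1/5520 - 336969743040) = 1/(-1860072981580801/5520) = -5520/1860072981580801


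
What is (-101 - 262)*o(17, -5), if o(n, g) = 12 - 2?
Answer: -3630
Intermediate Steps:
o(n, g) = 10
(-101 - 262)*o(17, -5) = (-101 - 262)*10 = -363*10 = -3630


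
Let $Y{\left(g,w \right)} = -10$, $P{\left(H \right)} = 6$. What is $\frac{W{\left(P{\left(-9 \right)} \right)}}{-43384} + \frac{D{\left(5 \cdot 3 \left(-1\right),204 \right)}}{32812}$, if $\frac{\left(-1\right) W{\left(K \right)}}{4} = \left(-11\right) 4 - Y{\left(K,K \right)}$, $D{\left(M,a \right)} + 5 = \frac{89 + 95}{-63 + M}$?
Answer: $- \frac{1371221}{408214092} \approx -0.0033591$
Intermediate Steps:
$D{\left(M,a \right)} = -5 + \frac{184}{-63 + M}$ ($D{\left(M,a \right)} = -5 + \frac{89 + 95}{-63 + M} = -5 + \frac{184}{-63 + M}$)
$W{\left(K \right)} = 136$ ($W{\left(K \right)} = - 4 \left(\left(-11\right) 4 - -10\right) = - 4 \left(-44 + 10\right) = \left(-4\right) \left(-34\right) = 136$)
$\frac{W{\left(P{\left(-9 \right)} \right)}}{-43384} + \frac{D{\left(5 \cdot 3 \left(-1\right),204 \right)}}{32812} = \frac{136}{-43384} + \frac{\frac{1}{-63 + 5 \cdot 3 \left(-1\right)} \left(499 - 5 \cdot 5 \cdot 3 \left(-1\right)\right)}{32812} = 136 \left(- \frac{1}{43384}\right) + \frac{499 - 5 \cdot 15 \left(-1\right)}{-63 + 15 \left(-1\right)} \frac{1}{32812} = - \frac{1}{319} + \frac{499 - -75}{-63 - 15} \cdot \frac{1}{32812} = - \frac{1}{319} + \frac{499 + 75}{-78} \cdot \frac{1}{32812} = - \frac{1}{319} + \left(- \frac{1}{78}\right) 574 \cdot \frac{1}{32812} = - \frac{1}{319} - \frac{287}{1279668} = - \frac{1371221}{408214092}$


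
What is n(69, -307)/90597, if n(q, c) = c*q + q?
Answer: -306/1313 ≈ -0.23305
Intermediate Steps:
n(q, c) = q + c*q
n(69, -307)/90597 = (69*(1 - 307))/90597 = (69*(-306))*(1/90597) = -21114*1/90597 = -306/1313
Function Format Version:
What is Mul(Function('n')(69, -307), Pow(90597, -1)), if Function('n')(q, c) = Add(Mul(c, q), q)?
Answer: Rational(-306, 1313) ≈ -0.23305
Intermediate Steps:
Function('n')(q, c) = Add(q, Mul(c, q))
Mul(Function('n')(69, -307), Pow(90597, -1)) = Mul(Mul(69, Add(1, -307)), Pow(90597, -1)) = Mul(Mul(69, -306), Rational(1, 90597)) = Mul(-21114, Rational(1, 90597)) = Rational(-306, 1313)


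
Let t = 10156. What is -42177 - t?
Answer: -52333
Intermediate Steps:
-42177 - t = -42177 - 1*10156 = -42177 - 10156 = -52333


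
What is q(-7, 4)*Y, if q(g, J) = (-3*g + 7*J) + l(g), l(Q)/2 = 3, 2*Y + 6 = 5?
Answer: -55/2 ≈ -27.500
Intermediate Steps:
Y = -½ (Y = -3 + (½)*5 = -3 + 5/2 = -½ ≈ -0.50000)
l(Q) = 6 (l(Q) = 2*3 = 6)
q(g, J) = 6 - 3*g + 7*J (q(g, J) = (-3*g + 7*J) + 6 = 6 - 3*g + 7*J)
q(-7, 4)*Y = (6 - 3*(-7) + 7*4)*(-½) = (6 + 21 + 28)*(-½) = 55*(-½) = -55/2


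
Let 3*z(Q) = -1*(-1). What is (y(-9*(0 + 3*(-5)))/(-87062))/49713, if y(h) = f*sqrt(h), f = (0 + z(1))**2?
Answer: -sqrt(15)/12984339618 ≈ -2.9828e-10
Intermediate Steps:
z(Q) = 1/3 (z(Q) = (-1*(-1))/3 = (1/3)*1 = 1/3)
f = 1/9 (f = (0 + 1/3)**2 = (1/3)**2 = 1/9 ≈ 0.11111)
y(h) = sqrt(h)/9
(y(-9*(0 + 3*(-5)))/(-87062))/49713 = ((sqrt(-9*(0 + 3*(-5)))/9)/(-87062))/49713 = ((sqrt(-9*(0 - 15))/9)*(-1/87062))*(1/49713) = ((sqrt(-9*(-15))/9)*(-1/87062))*(1/49713) = ((sqrt(135)/9)*(-1/87062))*(1/49713) = (((3*sqrt(15))/9)*(-1/87062))*(1/49713) = ((sqrt(15)/3)*(-1/87062))*(1/49713) = -sqrt(15)/261186*(1/49713) = -sqrt(15)/12984339618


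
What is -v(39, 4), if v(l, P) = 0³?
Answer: 0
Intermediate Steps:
v(l, P) = 0
-v(39, 4) = -1*0 = 0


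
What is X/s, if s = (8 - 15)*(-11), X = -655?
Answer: -655/77 ≈ -8.5065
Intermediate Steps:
s = 77 (s = -7*(-11) = 77)
X/s = -655/77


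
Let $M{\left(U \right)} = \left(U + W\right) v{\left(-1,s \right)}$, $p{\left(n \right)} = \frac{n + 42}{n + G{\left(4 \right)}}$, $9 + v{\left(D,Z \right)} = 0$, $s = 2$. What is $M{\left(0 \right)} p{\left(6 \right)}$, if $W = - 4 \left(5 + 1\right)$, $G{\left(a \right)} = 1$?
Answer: $\frac{10368}{7} \approx 1481.1$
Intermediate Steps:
$v{\left(D,Z \right)} = -9$ ($v{\left(D,Z \right)} = -9 + 0 = -9$)
$W = -24$ ($W = \left(-4\right) 6 = -24$)
$p{\left(n \right)} = \frac{42 + n}{1 + n}$ ($p{\left(n \right)} = \frac{n + 42}{n + 1} = \frac{42 + n}{1 + n}$)
$M{\left(U \right)} = 216 - 9 U$ ($M{\left(U \right)} = \left(U - 24\right) \left(-9\right) = \left(-24 + U\right) \left(-9\right) = 216 - 9 U$)
$M{\left(0 \right)} p{\left(6 \right)} = \left(216 - 0\right) \frac{42 + 6}{1 + 6} = \left(216 + 0\right) \frac{1}{7} \cdot 48 = 216 \cdot \frac{1}{7} \cdot 48 = 216 \cdot \frac{48}{7} = \frac{10368}{7}$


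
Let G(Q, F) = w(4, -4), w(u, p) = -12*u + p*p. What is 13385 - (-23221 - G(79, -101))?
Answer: 36574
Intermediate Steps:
w(u, p) = p**2 - 12*u (w(u, p) = -12*u + p**2 = p**2 - 12*u)
G(Q, F) = -32 (G(Q, F) = (-4)**2 - 12*4 = 16 - 48 = -32)
13385 - (-23221 - G(79, -101)) = 13385 - (-23221 - 1*(-32)) = 13385 - (-23221 + 32) = 13385 - 1*(-23189) = 13385 + 23189 = 36574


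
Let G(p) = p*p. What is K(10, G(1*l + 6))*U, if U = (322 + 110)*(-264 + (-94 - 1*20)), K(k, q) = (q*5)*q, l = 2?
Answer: -3344302080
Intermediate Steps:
G(p) = p**2
K(k, q) = 5*q**2 (K(k, q) = (5*q)*q = 5*q**2)
U = -163296 (U = 432*(-264 + (-94 - 20)) = 432*(-264 - 114) = 432*(-378) = -163296)
K(10, G(1*l + 6))*U = (5*((1*2 + 6)**2)**2)*(-163296) = (5*((2 + 6)**2)**2)*(-163296) = (5*(8**2)**2)*(-163296) = (5*64**2)*(-163296) = (5*4096)*(-163296) = 20480*(-163296) = -3344302080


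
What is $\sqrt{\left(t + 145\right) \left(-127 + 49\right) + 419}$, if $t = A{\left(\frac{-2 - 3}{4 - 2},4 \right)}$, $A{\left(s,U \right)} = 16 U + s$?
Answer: $2 i \sqrt{3922} \approx 125.25 i$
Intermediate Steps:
$A{\left(s,U \right)} = s + 16 U$
$t = \frac{123}{2}$ ($t = \frac{-2 - 3}{4 - 2} + 16 \cdot 4 = - \frac{5}{2} + 64 = \frac{123}{2} \approx 61.5$)
$\sqrt{\left(t + 145\right) \left(-127 + 49\right) + 419} = \sqrt{\left(\frac{123}{2} + 145\right) \left(-127 + 49\right) + 419} = \sqrt{\frac{413}{2} \left(-78\right) + 419} = \sqrt{-16107 + 419} = \sqrt{-15688} = 2 i \sqrt{3922}$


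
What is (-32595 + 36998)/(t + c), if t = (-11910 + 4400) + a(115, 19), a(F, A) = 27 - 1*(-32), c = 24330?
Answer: 4403/16879 ≈ 0.26086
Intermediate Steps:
a(F, A) = 59 (a(F, A) = 27 + 32 = 59)
t = -7451 (t = (-11910 + 4400) + 59 = -7510 + 59 = -7451)
(-32595 + 36998)/(t + c) = (-32595 + 36998)/(-7451 + 24330) = 4403/16879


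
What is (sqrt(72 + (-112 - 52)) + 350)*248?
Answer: 86800 + 496*I*sqrt(23) ≈ 86800.0 + 2378.7*I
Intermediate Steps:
(sqrt(72 + (-112 - 52)) + 350)*248 = (sqrt(72 - 164) + 350)*248 = (sqrt(-92) + 350)*248 = (2*I*sqrt(23) + 350)*248 = (350 + 2*I*sqrt(23))*248 = 86800 + 496*I*sqrt(23)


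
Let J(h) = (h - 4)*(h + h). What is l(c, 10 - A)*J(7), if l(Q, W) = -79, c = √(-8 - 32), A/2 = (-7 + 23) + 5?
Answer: -3318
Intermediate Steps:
A = 42 (A = 2*((-7 + 23) + 5) = 2*(16 + 5) = 2*21 = 42)
J(h) = 2*h*(-4 + h) (J(h) = (-4 + h)*(2*h) = 2*h*(-4 + h))
c = 2*I*√10 (c = √(-40) = 2*I*√10 ≈ 6.3246*I)
l(c, 10 - A)*J(7) = -158*7*(-4 + 7) = -158*7*3 = -79*42 = -3318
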